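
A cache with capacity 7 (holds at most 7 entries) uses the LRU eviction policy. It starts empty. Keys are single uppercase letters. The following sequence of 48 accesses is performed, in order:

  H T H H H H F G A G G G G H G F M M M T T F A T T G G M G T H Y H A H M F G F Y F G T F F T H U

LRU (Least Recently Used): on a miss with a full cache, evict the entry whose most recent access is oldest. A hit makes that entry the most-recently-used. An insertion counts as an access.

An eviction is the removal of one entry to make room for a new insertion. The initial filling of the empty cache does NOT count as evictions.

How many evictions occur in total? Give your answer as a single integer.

LRU simulation (capacity=7):
  1. access H: MISS. Cache (LRU->MRU): [H]
  2. access T: MISS. Cache (LRU->MRU): [H T]
  3. access H: HIT. Cache (LRU->MRU): [T H]
  4. access H: HIT. Cache (LRU->MRU): [T H]
  5. access H: HIT. Cache (LRU->MRU): [T H]
  6. access H: HIT. Cache (LRU->MRU): [T H]
  7. access F: MISS. Cache (LRU->MRU): [T H F]
  8. access G: MISS. Cache (LRU->MRU): [T H F G]
  9. access A: MISS. Cache (LRU->MRU): [T H F G A]
  10. access G: HIT. Cache (LRU->MRU): [T H F A G]
  11. access G: HIT. Cache (LRU->MRU): [T H F A G]
  12. access G: HIT. Cache (LRU->MRU): [T H F A G]
  13. access G: HIT. Cache (LRU->MRU): [T H F A G]
  14. access H: HIT. Cache (LRU->MRU): [T F A G H]
  15. access G: HIT. Cache (LRU->MRU): [T F A H G]
  16. access F: HIT. Cache (LRU->MRU): [T A H G F]
  17. access M: MISS. Cache (LRU->MRU): [T A H G F M]
  18. access M: HIT. Cache (LRU->MRU): [T A H G F M]
  19. access M: HIT. Cache (LRU->MRU): [T A H G F M]
  20. access T: HIT. Cache (LRU->MRU): [A H G F M T]
  21. access T: HIT. Cache (LRU->MRU): [A H G F M T]
  22. access F: HIT. Cache (LRU->MRU): [A H G M T F]
  23. access A: HIT. Cache (LRU->MRU): [H G M T F A]
  24. access T: HIT. Cache (LRU->MRU): [H G M F A T]
  25. access T: HIT. Cache (LRU->MRU): [H G M F A T]
  26. access G: HIT. Cache (LRU->MRU): [H M F A T G]
  27. access G: HIT. Cache (LRU->MRU): [H M F A T G]
  28. access M: HIT. Cache (LRU->MRU): [H F A T G M]
  29. access G: HIT. Cache (LRU->MRU): [H F A T M G]
  30. access T: HIT. Cache (LRU->MRU): [H F A M G T]
  31. access H: HIT. Cache (LRU->MRU): [F A M G T H]
  32. access Y: MISS. Cache (LRU->MRU): [F A M G T H Y]
  33. access H: HIT. Cache (LRU->MRU): [F A M G T Y H]
  34. access A: HIT. Cache (LRU->MRU): [F M G T Y H A]
  35. access H: HIT. Cache (LRU->MRU): [F M G T Y A H]
  36. access M: HIT. Cache (LRU->MRU): [F G T Y A H M]
  37. access F: HIT. Cache (LRU->MRU): [G T Y A H M F]
  38. access G: HIT. Cache (LRU->MRU): [T Y A H M F G]
  39. access F: HIT. Cache (LRU->MRU): [T Y A H M G F]
  40. access Y: HIT. Cache (LRU->MRU): [T A H M G F Y]
  41. access F: HIT. Cache (LRU->MRU): [T A H M G Y F]
  42. access G: HIT. Cache (LRU->MRU): [T A H M Y F G]
  43. access T: HIT. Cache (LRU->MRU): [A H M Y F G T]
  44. access F: HIT. Cache (LRU->MRU): [A H M Y G T F]
  45. access F: HIT. Cache (LRU->MRU): [A H M Y G T F]
  46. access T: HIT. Cache (LRU->MRU): [A H M Y G F T]
  47. access H: HIT. Cache (LRU->MRU): [A M Y G F T H]
  48. access U: MISS, evict A. Cache (LRU->MRU): [M Y G F T H U]
Total: 40 hits, 8 misses, 1 evictions

Answer: 1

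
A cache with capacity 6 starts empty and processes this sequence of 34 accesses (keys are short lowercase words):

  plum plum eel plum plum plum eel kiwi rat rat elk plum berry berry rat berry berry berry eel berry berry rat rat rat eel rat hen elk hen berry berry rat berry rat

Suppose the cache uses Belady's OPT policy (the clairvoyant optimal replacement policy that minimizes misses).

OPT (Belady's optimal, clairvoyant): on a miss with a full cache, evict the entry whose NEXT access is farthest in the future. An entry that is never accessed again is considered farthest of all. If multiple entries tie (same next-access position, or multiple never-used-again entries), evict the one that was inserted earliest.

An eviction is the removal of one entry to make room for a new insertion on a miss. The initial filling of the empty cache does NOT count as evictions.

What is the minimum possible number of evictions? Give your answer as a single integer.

Answer: 1

Derivation:
OPT (Belady) simulation (capacity=6):
  1. access plum: MISS. Cache: [plum]
  2. access plum: HIT. Next use of plum: step 4. Cache: [plum]
  3. access eel: MISS. Cache: [plum eel]
  4. access plum: HIT. Next use of plum: step 5. Cache: [plum eel]
  5. access plum: HIT. Next use of plum: step 6. Cache: [plum eel]
  6. access plum: HIT. Next use of plum: step 12. Cache: [plum eel]
  7. access eel: HIT. Next use of eel: step 19. Cache: [plum eel]
  8. access kiwi: MISS. Cache: [plum eel kiwi]
  9. access rat: MISS. Cache: [plum eel kiwi rat]
  10. access rat: HIT. Next use of rat: step 15. Cache: [plum eel kiwi rat]
  11. access elk: MISS. Cache: [plum eel kiwi rat elk]
  12. access plum: HIT. Next use of plum: never. Cache: [plum eel kiwi rat elk]
  13. access berry: MISS. Cache: [plum eel kiwi rat elk berry]
  14. access berry: HIT. Next use of berry: step 16. Cache: [plum eel kiwi rat elk berry]
  15. access rat: HIT. Next use of rat: step 22. Cache: [plum eel kiwi rat elk berry]
  16. access berry: HIT. Next use of berry: step 17. Cache: [plum eel kiwi rat elk berry]
  17. access berry: HIT. Next use of berry: step 18. Cache: [plum eel kiwi rat elk berry]
  18. access berry: HIT. Next use of berry: step 20. Cache: [plum eel kiwi rat elk berry]
  19. access eel: HIT. Next use of eel: step 25. Cache: [plum eel kiwi rat elk berry]
  20. access berry: HIT. Next use of berry: step 21. Cache: [plum eel kiwi rat elk berry]
  21. access berry: HIT. Next use of berry: step 30. Cache: [plum eel kiwi rat elk berry]
  22. access rat: HIT. Next use of rat: step 23. Cache: [plum eel kiwi rat elk berry]
  23. access rat: HIT. Next use of rat: step 24. Cache: [plum eel kiwi rat elk berry]
  24. access rat: HIT. Next use of rat: step 26. Cache: [plum eel kiwi rat elk berry]
  25. access eel: HIT. Next use of eel: never. Cache: [plum eel kiwi rat elk berry]
  26. access rat: HIT. Next use of rat: step 32. Cache: [plum eel kiwi rat elk berry]
  27. access hen: MISS, evict plum (next use: never). Cache: [eel kiwi rat elk berry hen]
  28. access elk: HIT. Next use of elk: never. Cache: [eel kiwi rat elk berry hen]
  29. access hen: HIT. Next use of hen: never. Cache: [eel kiwi rat elk berry hen]
  30. access berry: HIT. Next use of berry: step 31. Cache: [eel kiwi rat elk berry hen]
  31. access berry: HIT. Next use of berry: step 33. Cache: [eel kiwi rat elk berry hen]
  32. access rat: HIT. Next use of rat: step 34. Cache: [eel kiwi rat elk berry hen]
  33. access berry: HIT. Next use of berry: never. Cache: [eel kiwi rat elk berry hen]
  34. access rat: HIT. Next use of rat: never. Cache: [eel kiwi rat elk berry hen]
Total: 27 hits, 7 misses, 1 evictions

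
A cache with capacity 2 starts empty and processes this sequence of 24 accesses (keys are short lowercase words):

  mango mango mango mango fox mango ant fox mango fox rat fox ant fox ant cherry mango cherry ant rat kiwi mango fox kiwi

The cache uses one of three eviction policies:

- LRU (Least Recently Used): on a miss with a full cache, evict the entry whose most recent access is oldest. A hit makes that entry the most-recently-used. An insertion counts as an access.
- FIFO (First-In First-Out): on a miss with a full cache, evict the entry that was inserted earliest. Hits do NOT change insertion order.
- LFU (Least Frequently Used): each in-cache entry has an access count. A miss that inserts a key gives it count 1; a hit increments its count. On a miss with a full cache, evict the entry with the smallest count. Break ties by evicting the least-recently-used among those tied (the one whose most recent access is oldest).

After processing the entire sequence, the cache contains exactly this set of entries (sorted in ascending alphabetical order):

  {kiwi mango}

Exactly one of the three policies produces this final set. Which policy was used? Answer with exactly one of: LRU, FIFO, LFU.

Answer: LFU

Derivation:
Simulating under each policy and comparing final sets:
  LRU: final set = {fox kiwi} -> differs
  FIFO: final set = {fox kiwi} -> differs
  LFU: final set = {kiwi mango} -> MATCHES target
Only LFU produces the target set.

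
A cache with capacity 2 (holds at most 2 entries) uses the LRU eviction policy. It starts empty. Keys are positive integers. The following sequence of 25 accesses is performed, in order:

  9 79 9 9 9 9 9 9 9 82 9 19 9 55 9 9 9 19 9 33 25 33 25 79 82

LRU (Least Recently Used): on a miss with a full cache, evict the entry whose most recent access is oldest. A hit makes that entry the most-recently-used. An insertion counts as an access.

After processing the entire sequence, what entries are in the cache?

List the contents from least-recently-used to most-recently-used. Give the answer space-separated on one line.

LRU simulation (capacity=2):
  1. access 9: MISS. Cache (LRU->MRU): [9]
  2. access 79: MISS. Cache (LRU->MRU): [9 79]
  3. access 9: HIT. Cache (LRU->MRU): [79 9]
  4. access 9: HIT. Cache (LRU->MRU): [79 9]
  5. access 9: HIT. Cache (LRU->MRU): [79 9]
  6. access 9: HIT. Cache (LRU->MRU): [79 9]
  7. access 9: HIT. Cache (LRU->MRU): [79 9]
  8. access 9: HIT. Cache (LRU->MRU): [79 9]
  9. access 9: HIT. Cache (LRU->MRU): [79 9]
  10. access 82: MISS, evict 79. Cache (LRU->MRU): [9 82]
  11. access 9: HIT. Cache (LRU->MRU): [82 9]
  12. access 19: MISS, evict 82. Cache (LRU->MRU): [9 19]
  13. access 9: HIT. Cache (LRU->MRU): [19 9]
  14. access 55: MISS, evict 19. Cache (LRU->MRU): [9 55]
  15. access 9: HIT. Cache (LRU->MRU): [55 9]
  16. access 9: HIT. Cache (LRU->MRU): [55 9]
  17. access 9: HIT. Cache (LRU->MRU): [55 9]
  18. access 19: MISS, evict 55. Cache (LRU->MRU): [9 19]
  19. access 9: HIT. Cache (LRU->MRU): [19 9]
  20. access 33: MISS, evict 19. Cache (LRU->MRU): [9 33]
  21. access 25: MISS, evict 9. Cache (LRU->MRU): [33 25]
  22. access 33: HIT. Cache (LRU->MRU): [25 33]
  23. access 25: HIT. Cache (LRU->MRU): [33 25]
  24. access 79: MISS, evict 33. Cache (LRU->MRU): [25 79]
  25. access 82: MISS, evict 25. Cache (LRU->MRU): [79 82]
Total: 15 hits, 10 misses, 8 evictions

Answer: 79 82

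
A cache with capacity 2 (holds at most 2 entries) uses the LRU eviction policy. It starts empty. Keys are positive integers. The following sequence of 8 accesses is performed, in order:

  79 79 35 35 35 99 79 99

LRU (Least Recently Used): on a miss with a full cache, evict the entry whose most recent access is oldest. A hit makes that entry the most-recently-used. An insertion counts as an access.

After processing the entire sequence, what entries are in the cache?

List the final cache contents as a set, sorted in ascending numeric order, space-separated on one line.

Answer: 79 99

Derivation:
LRU simulation (capacity=2):
  1. access 79: MISS. Cache (LRU->MRU): [79]
  2. access 79: HIT. Cache (LRU->MRU): [79]
  3. access 35: MISS. Cache (LRU->MRU): [79 35]
  4. access 35: HIT. Cache (LRU->MRU): [79 35]
  5. access 35: HIT. Cache (LRU->MRU): [79 35]
  6. access 99: MISS, evict 79. Cache (LRU->MRU): [35 99]
  7. access 79: MISS, evict 35. Cache (LRU->MRU): [99 79]
  8. access 99: HIT. Cache (LRU->MRU): [79 99]
Total: 4 hits, 4 misses, 2 evictions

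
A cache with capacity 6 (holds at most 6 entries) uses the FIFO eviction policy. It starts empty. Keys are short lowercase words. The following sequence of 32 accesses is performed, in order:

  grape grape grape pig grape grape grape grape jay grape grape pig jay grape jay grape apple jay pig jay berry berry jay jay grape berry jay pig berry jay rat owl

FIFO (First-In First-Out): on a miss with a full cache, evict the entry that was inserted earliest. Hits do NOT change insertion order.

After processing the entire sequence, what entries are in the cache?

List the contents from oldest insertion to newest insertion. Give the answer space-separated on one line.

FIFO simulation (capacity=6):
  1. access grape: MISS. Cache (old->new): [grape]
  2. access grape: HIT. Cache (old->new): [grape]
  3. access grape: HIT. Cache (old->new): [grape]
  4. access pig: MISS. Cache (old->new): [grape pig]
  5. access grape: HIT. Cache (old->new): [grape pig]
  6. access grape: HIT. Cache (old->new): [grape pig]
  7. access grape: HIT. Cache (old->new): [grape pig]
  8. access grape: HIT. Cache (old->new): [grape pig]
  9. access jay: MISS. Cache (old->new): [grape pig jay]
  10. access grape: HIT. Cache (old->new): [grape pig jay]
  11. access grape: HIT. Cache (old->new): [grape pig jay]
  12. access pig: HIT. Cache (old->new): [grape pig jay]
  13. access jay: HIT. Cache (old->new): [grape pig jay]
  14. access grape: HIT. Cache (old->new): [grape pig jay]
  15. access jay: HIT. Cache (old->new): [grape pig jay]
  16. access grape: HIT. Cache (old->new): [grape pig jay]
  17. access apple: MISS. Cache (old->new): [grape pig jay apple]
  18. access jay: HIT. Cache (old->new): [grape pig jay apple]
  19. access pig: HIT. Cache (old->new): [grape pig jay apple]
  20. access jay: HIT. Cache (old->new): [grape pig jay apple]
  21. access berry: MISS. Cache (old->new): [grape pig jay apple berry]
  22. access berry: HIT. Cache (old->new): [grape pig jay apple berry]
  23. access jay: HIT. Cache (old->new): [grape pig jay apple berry]
  24. access jay: HIT. Cache (old->new): [grape pig jay apple berry]
  25. access grape: HIT. Cache (old->new): [grape pig jay apple berry]
  26. access berry: HIT. Cache (old->new): [grape pig jay apple berry]
  27. access jay: HIT. Cache (old->new): [grape pig jay apple berry]
  28. access pig: HIT. Cache (old->new): [grape pig jay apple berry]
  29. access berry: HIT. Cache (old->new): [grape pig jay apple berry]
  30. access jay: HIT. Cache (old->new): [grape pig jay apple berry]
  31. access rat: MISS. Cache (old->new): [grape pig jay apple berry rat]
  32. access owl: MISS, evict grape. Cache (old->new): [pig jay apple berry rat owl]
Total: 25 hits, 7 misses, 1 evictions

Answer: pig jay apple berry rat owl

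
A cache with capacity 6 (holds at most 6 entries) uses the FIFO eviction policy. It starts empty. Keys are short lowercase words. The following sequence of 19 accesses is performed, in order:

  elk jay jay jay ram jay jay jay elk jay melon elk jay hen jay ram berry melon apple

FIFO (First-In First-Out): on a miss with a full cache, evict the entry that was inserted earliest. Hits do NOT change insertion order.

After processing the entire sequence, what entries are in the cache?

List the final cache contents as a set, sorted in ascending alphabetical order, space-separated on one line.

Answer: apple berry hen jay melon ram

Derivation:
FIFO simulation (capacity=6):
  1. access elk: MISS. Cache (old->new): [elk]
  2. access jay: MISS. Cache (old->new): [elk jay]
  3. access jay: HIT. Cache (old->new): [elk jay]
  4. access jay: HIT. Cache (old->new): [elk jay]
  5. access ram: MISS. Cache (old->new): [elk jay ram]
  6. access jay: HIT. Cache (old->new): [elk jay ram]
  7. access jay: HIT. Cache (old->new): [elk jay ram]
  8. access jay: HIT. Cache (old->new): [elk jay ram]
  9. access elk: HIT. Cache (old->new): [elk jay ram]
  10. access jay: HIT. Cache (old->new): [elk jay ram]
  11. access melon: MISS. Cache (old->new): [elk jay ram melon]
  12. access elk: HIT. Cache (old->new): [elk jay ram melon]
  13. access jay: HIT. Cache (old->new): [elk jay ram melon]
  14. access hen: MISS. Cache (old->new): [elk jay ram melon hen]
  15. access jay: HIT. Cache (old->new): [elk jay ram melon hen]
  16. access ram: HIT. Cache (old->new): [elk jay ram melon hen]
  17. access berry: MISS. Cache (old->new): [elk jay ram melon hen berry]
  18. access melon: HIT. Cache (old->new): [elk jay ram melon hen berry]
  19. access apple: MISS, evict elk. Cache (old->new): [jay ram melon hen berry apple]
Total: 12 hits, 7 misses, 1 evictions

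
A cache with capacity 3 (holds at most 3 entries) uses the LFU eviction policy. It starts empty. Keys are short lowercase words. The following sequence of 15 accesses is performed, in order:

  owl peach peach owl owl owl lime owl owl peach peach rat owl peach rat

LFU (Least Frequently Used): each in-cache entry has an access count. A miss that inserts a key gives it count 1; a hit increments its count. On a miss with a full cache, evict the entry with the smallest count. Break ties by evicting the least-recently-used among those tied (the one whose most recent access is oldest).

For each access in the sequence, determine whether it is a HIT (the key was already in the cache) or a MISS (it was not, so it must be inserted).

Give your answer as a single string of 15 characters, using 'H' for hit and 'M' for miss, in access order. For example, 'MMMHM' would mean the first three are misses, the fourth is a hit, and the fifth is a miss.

Answer: MMHHHHMHHHHMHHH

Derivation:
LFU simulation (capacity=3):
  1. access owl: MISS. Cache: [owl(c=1)]
  2. access peach: MISS. Cache: [owl(c=1) peach(c=1)]
  3. access peach: HIT, count now 2. Cache: [owl(c=1) peach(c=2)]
  4. access owl: HIT, count now 2. Cache: [peach(c=2) owl(c=2)]
  5. access owl: HIT, count now 3. Cache: [peach(c=2) owl(c=3)]
  6. access owl: HIT, count now 4. Cache: [peach(c=2) owl(c=4)]
  7. access lime: MISS. Cache: [lime(c=1) peach(c=2) owl(c=4)]
  8. access owl: HIT, count now 5. Cache: [lime(c=1) peach(c=2) owl(c=5)]
  9. access owl: HIT, count now 6. Cache: [lime(c=1) peach(c=2) owl(c=6)]
  10. access peach: HIT, count now 3. Cache: [lime(c=1) peach(c=3) owl(c=6)]
  11. access peach: HIT, count now 4. Cache: [lime(c=1) peach(c=4) owl(c=6)]
  12. access rat: MISS, evict lime(c=1). Cache: [rat(c=1) peach(c=4) owl(c=6)]
  13. access owl: HIT, count now 7. Cache: [rat(c=1) peach(c=4) owl(c=7)]
  14. access peach: HIT, count now 5. Cache: [rat(c=1) peach(c=5) owl(c=7)]
  15. access rat: HIT, count now 2. Cache: [rat(c=2) peach(c=5) owl(c=7)]
Total: 11 hits, 4 misses, 1 evictions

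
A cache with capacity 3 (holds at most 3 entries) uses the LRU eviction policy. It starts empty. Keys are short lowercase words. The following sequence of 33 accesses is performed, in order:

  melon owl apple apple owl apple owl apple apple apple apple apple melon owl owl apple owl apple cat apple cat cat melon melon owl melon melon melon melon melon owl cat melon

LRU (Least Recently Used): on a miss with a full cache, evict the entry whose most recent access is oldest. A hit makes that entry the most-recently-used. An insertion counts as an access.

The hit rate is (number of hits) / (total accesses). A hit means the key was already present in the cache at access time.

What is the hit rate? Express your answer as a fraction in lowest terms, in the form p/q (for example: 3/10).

LRU simulation (capacity=3):
  1. access melon: MISS. Cache (LRU->MRU): [melon]
  2. access owl: MISS. Cache (LRU->MRU): [melon owl]
  3. access apple: MISS. Cache (LRU->MRU): [melon owl apple]
  4. access apple: HIT. Cache (LRU->MRU): [melon owl apple]
  5. access owl: HIT. Cache (LRU->MRU): [melon apple owl]
  6. access apple: HIT. Cache (LRU->MRU): [melon owl apple]
  7. access owl: HIT. Cache (LRU->MRU): [melon apple owl]
  8. access apple: HIT. Cache (LRU->MRU): [melon owl apple]
  9. access apple: HIT. Cache (LRU->MRU): [melon owl apple]
  10. access apple: HIT. Cache (LRU->MRU): [melon owl apple]
  11. access apple: HIT. Cache (LRU->MRU): [melon owl apple]
  12. access apple: HIT. Cache (LRU->MRU): [melon owl apple]
  13. access melon: HIT. Cache (LRU->MRU): [owl apple melon]
  14. access owl: HIT. Cache (LRU->MRU): [apple melon owl]
  15. access owl: HIT. Cache (LRU->MRU): [apple melon owl]
  16. access apple: HIT. Cache (LRU->MRU): [melon owl apple]
  17. access owl: HIT. Cache (LRU->MRU): [melon apple owl]
  18. access apple: HIT. Cache (LRU->MRU): [melon owl apple]
  19. access cat: MISS, evict melon. Cache (LRU->MRU): [owl apple cat]
  20. access apple: HIT. Cache (LRU->MRU): [owl cat apple]
  21. access cat: HIT. Cache (LRU->MRU): [owl apple cat]
  22. access cat: HIT. Cache (LRU->MRU): [owl apple cat]
  23. access melon: MISS, evict owl. Cache (LRU->MRU): [apple cat melon]
  24. access melon: HIT. Cache (LRU->MRU): [apple cat melon]
  25. access owl: MISS, evict apple. Cache (LRU->MRU): [cat melon owl]
  26. access melon: HIT. Cache (LRU->MRU): [cat owl melon]
  27. access melon: HIT. Cache (LRU->MRU): [cat owl melon]
  28. access melon: HIT. Cache (LRU->MRU): [cat owl melon]
  29. access melon: HIT. Cache (LRU->MRU): [cat owl melon]
  30. access melon: HIT. Cache (LRU->MRU): [cat owl melon]
  31. access owl: HIT. Cache (LRU->MRU): [cat melon owl]
  32. access cat: HIT. Cache (LRU->MRU): [melon owl cat]
  33. access melon: HIT. Cache (LRU->MRU): [owl cat melon]
Total: 27 hits, 6 misses, 3 evictions

Hit rate = 27/33 = 9/11

Answer: 9/11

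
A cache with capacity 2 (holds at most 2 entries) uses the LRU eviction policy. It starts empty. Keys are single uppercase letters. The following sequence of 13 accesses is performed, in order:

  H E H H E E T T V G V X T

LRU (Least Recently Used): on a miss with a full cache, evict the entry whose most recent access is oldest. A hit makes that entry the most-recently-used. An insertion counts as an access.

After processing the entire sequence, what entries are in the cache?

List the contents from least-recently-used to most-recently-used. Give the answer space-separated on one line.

LRU simulation (capacity=2):
  1. access H: MISS. Cache (LRU->MRU): [H]
  2. access E: MISS. Cache (LRU->MRU): [H E]
  3. access H: HIT. Cache (LRU->MRU): [E H]
  4. access H: HIT. Cache (LRU->MRU): [E H]
  5. access E: HIT. Cache (LRU->MRU): [H E]
  6. access E: HIT. Cache (LRU->MRU): [H E]
  7. access T: MISS, evict H. Cache (LRU->MRU): [E T]
  8. access T: HIT. Cache (LRU->MRU): [E T]
  9. access V: MISS, evict E. Cache (LRU->MRU): [T V]
  10. access G: MISS, evict T. Cache (LRU->MRU): [V G]
  11. access V: HIT. Cache (LRU->MRU): [G V]
  12. access X: MISS, evict G. Cache (LRU->MRU): [V X]
  13. access T: MISS, evict V. Cache (LRU->MRU): [X T]
Total: 6 hits, 7 misses, 5 evictions

Answer: X T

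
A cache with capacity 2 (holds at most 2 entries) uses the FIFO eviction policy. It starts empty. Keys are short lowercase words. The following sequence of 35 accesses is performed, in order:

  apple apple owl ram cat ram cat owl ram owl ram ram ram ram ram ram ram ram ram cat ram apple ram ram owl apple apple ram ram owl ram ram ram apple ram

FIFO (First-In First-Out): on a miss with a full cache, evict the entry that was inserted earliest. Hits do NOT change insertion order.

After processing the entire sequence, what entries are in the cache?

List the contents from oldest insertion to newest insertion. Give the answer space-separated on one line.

FIFO simulation (capacity=2):
  1. access apple: MISS. Cache (old->new): [apple]
  2. access apple: HIT. Cache (old->new): [apple]
  3. access owl: MISS. Cache (old->new): [apple owl]
  4. access ram: MISS, evict apple. Cache (old->new): [owl ram]
  5. access cat: MISS, evict owl. Cache (old->new): [ram cat]
  6. access ram: HIT. Cache (old->new): [ram cat]
  7. access cat: HIT. Cache (old->new): [ram cat]
  8. access owl: MISS, evict ram. Cache (old->new): [cat owl]
  9. access ram: MISS, evict cat. Cache (old->new): [owl ram]
  10. access owl: HIT. Cache (old->new): [owl ram]
  11. access ram: HIT. Cache (old->new): [owl ram]
  12. access ram: HIT. Cache (old->new): [owl ram]
  13. access ram: HIT. Cache (old->new): [owl ram]
  14. access ram: HIT. Cache (old->new): [owl ram]
  15. access ram: HIT. Cache (old->new): [owl ram]
  16. access ram: HIT. Cache (old->new): [owl ram]
  17. access ram: HIT. Cache (old->new): [owl ram]
  18. access ram: HIT. Cache (old->new): [owl ram]
  19. access ram: HIT. Cache (old->new): [owl ram]
  20. access cat: MISS, evict owl. Cache (old->new): [ram cat]
  21. access ram: HIT. Cache (old->new): [ram cat]
  22. access apple: MISS, evict ram. Cache (old->new): [cat apple]
  23. access ram: MISS, evict cat. Cache (old->new): [apple ram]
  24. access ram: HIT. Cache (old->new): [apple ram]
  25. access owl: MISS, evict apple. Cache (old->new): [ram owl]
  26. access apple: MISS, evict ram. Cache (old->new): [owl apple]
  27. access apple: HIT. Cache (old->new): [owl apple]
  28. access ram: MISS, evict owl. Cache (old->new): [apple ram]
  29. access ram: HIT. Cache (old->new): [apple ram]
  30. access owl: MISS, evict apple. Cache (old->new): [ram owl]
  31. access ram: HIT. Cache (old->new): [ram owl]
  32. access ram: HIT. Cache (old->new): [ram owl]
  33. access ram: HIT. Cache (old->new): [ram owl]
  34. access apple: MISS, evict ram. Cache (old->new): [owl apple]
  35. access ram: MISS, evict owl. Cache (old->new): [apple ram]
Total: 20 hits, 15 misses, 13 evictions

Answer: apple ram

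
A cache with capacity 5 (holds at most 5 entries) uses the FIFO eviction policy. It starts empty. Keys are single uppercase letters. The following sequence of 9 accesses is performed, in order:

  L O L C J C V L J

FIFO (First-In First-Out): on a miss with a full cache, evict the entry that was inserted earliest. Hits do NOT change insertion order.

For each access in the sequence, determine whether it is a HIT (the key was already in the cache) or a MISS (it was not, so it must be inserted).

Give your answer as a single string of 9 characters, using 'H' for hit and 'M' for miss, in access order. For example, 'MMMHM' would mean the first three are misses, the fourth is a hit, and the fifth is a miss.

FIFO simulation (capacity=5):
  1. access L: MISS. Cache (old->new): [L]
  2. access O: MISS. Cache (old->new): [L O]
  3. access L: HIT. Cache (old->new): [L O]
  4. access C: MISS. Cache (old->new): [L O C]
  5. access J: MISS. Cache (old->new): [L O C J]
  6. access C: HIT. Cache (old->new): [L O C J]
  7. access V: MISS. Cache (old->new): [L O C J V]
  8. access L: HIT. Cache (old->new): [L O C J V]
  9. access J: HIT. Cache (old->new): [L O C J V]
Total: 4 hits, 5 misses, 0 evictions

Answer: MMHMMHMHH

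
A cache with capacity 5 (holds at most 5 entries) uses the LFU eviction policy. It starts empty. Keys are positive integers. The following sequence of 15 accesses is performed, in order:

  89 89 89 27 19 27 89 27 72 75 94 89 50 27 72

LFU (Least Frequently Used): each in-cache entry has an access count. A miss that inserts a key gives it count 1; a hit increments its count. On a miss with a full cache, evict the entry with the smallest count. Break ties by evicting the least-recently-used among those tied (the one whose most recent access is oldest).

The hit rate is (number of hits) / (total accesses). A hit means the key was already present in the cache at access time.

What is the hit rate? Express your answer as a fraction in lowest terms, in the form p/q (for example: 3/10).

LFU simulation (capacity=5):
  1. access 89: MISS. Cache: [89(c=1)]
  2. access 89: HIT, count now 2. Cache: [89(c=2)]
  3. access 89: HIT, count now 3. Cache: [89(c=3)]
  4. access 27: MISS. Cache: [27(c=1) 89(c=3)]
  5. access 19: MISS. Cache: [27(c=1) 19(c=1) 89(c=3)]
  6. access 27: HIT, count now 2. Cache: [19(c=1) 27(c=2) 89(c=3)]
  7. access 89: HIT, count now 4. Cache: [19(c=1) 27(c=2) 89(c=4)]
  8. access 27: HIT, count now 3. Cache: [19(c=1) 27(c=3) 89(c=4)]
  9. access 72: MISS. Cache: [19(c=1) 72(c=1) 27(c=3) 89(c=4)]
  10. access 75: MISS. Cache: [19(c=1) 72(c=1) 75(c=1) 27(c=3) 89(c=4)]
  11. access 94: MISS, evict 19(c=1). Cache: [72(c=1) 75(c=1) 94(c=1) 27(c=3) 89(c=4)]
  12. access 89: HIT, count now 5. Cache: [72(c=1) 75(c=1) 94(c=1) 27(c=3) 89(c=5)]
  13. access 50: MISS, evict 72(c=1). Cache: [75(c=1) 94(c=1) 50(c=1) 27(c=3) 89(c=5)]
  14. access 27: HIT, count now 4. Cache: [75(c=1) 94(c=1) 50(c=1) 27(c=4) 89(c=5)]
  15. access 72: MISS, evict 75(c=1). Cache: [94(c=1) 50(c=1) 72(c=1) 27(c=4) 89(c=5)]
Total: 7 hits, 8 misses, 3 evictions

Hit rate = 7/15

Answer: 7/15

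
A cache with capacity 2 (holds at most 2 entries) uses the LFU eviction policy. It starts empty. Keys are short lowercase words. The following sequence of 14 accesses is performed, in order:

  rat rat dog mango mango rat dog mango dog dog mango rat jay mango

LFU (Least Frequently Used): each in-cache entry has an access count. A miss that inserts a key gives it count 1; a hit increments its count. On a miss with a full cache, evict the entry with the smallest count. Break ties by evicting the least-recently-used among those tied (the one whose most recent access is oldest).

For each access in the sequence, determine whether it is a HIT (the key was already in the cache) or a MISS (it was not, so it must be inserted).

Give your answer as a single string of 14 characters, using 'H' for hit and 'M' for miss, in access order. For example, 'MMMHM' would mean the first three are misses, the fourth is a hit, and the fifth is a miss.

Answer: MHMMHHMMMHMHMM

Derivation:
LFU simulation (capacity=2):
  1. access rat: MISS. Cache: [rat(c=1)]
  2. access rat: HIT, count now 2. Cache: [rat(c=2)]
  3. access dog: MISS. Cache: [dog(c=1) rat(c=2)]
  4. access mango: MISS, evict dog(c=1). Cache: [mango(c=1) rat(c=2)]
  5. access mango: HIT, count now 2. Cache: [rat(c=2) mango(c=2)]
  6. access rat: HIT, count now 3. Cache: [mango(c=2) rat(c=3)]
  7. access dog: MISS, evict mango(c=2). Cache: [dog(c=1) rat(c=3)]
  8. access mango: MISS, evict dog(c=1). Cache: [mango(c=1) rat(c=3)]
  9. access dog: MISS, evict mango(c=1). Cache: [dog(c=1) rat(c=3)]
  10. access dog: HIT, count now 2. Cache: [dog(c=2) rat(c=3)]
  11. access mango: MISS, evict dog(c=2). Cache: [mango(c=1) rat(c=3)]
  12. access rat: HIT, count now 4. Cache: [mango(c=1) rat(c=4)]
  13. access jay: MISS, evict mango(c=1). Cache: [jay(c=1) rat(c=4)]
  14. access mango: MISS, evict jay(c=1). Cache: [mango(c=1) rat(c=4)]
Total: 5 hits, 9 misses, 7 evictions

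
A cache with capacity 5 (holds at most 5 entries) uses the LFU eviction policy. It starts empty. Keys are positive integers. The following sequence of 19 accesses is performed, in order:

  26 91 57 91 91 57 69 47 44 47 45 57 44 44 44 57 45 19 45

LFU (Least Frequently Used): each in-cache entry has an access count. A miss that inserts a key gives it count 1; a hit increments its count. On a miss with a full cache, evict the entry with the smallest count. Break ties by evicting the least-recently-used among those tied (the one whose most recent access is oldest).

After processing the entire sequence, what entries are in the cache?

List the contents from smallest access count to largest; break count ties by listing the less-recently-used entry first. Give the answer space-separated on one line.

LFU simulation (capacity=5):
  1. access 26: MISS. Cache: [26(c=1)]
  2. access 91: MISS. Cache: [26(c=1) 91(c=1)]
  3. access 57: MISS. Cache: [26(c=1) 91(c=1) 57(c=1)]
  4. access 91: HIT, count now 2. Cache: [26(c=1) 57(c=1) 91(c=2)]
  5. access 91: HIT, count now 3. Cache: [26(c=1) 57(c=1) 91(c=3)]
  6. access 57: HIT, count now 2. Cache: [26(c=1) 57(c=2) 91(c=3)]
  7. access 69: MISS. Cache: [26(c=1) 69(c=1) 57(c=2) 91(c=3)]
  8. access 47: MISS. Cache: [26(c=1) 69(c=1) 47(c=1) 57(c=2) 91(c=3)]
  9. access 44: MISS, evict 26(c=1). Cache: [69(c=1) 47(c=1) 44(c=1) 57(c=2) 91(c=3)]
  10. access 47: HIT, count now 2. Cache: [69(c=1) 44(c=1) 57(c=2) 47(c=2) 91(c=3)]
  11. access 45: MISS, evict 69(c=1). Cache: [44(c=1) 45(c=1) 57(c=2) 47(c=2) 91(c=3)]
  12. access 57: HIT, count now 3. Cache: [44(c=1) 45(c=1) 47(c=2) 91(c=3) 57(c=3)]
  13. access 44: HIT, count now 2. Cache: [45(c=1) 47(c=2) 44(c=2) 91(c=3) 57(c=3)]
  14. access 44: HIT, count now 3. Cache: [45(c=1) 47(c=2) 91(c=3) 57(c=3) 44(c=3)]
  15. access 44: HIT, count now 4. Cache: [45(c=1) 47(c=2) 91(c=3) 57(c=3) 44(c=4)]
  16. access 57: HIT, count now 4. Cache: [45(c=1) 47(c=2) 91(c=3) 44(c=4) 57(c=4)]
  17. access 45: HIT, count now 2. Cache: [47(c=2) 45(c=2) 91(c=3) 44(c=4) 57(c=4)]
  18. access 19: MISS, evict 47(c=2). Cache: [19(c=1) 45(c=2) 91(c=3) 44(c=4) 57(c=4)]
  19. access 45: HIT, count now 3. Cache: [19(c=1) 91(c=3) 45(c=3) 44(c=4) 57(c=4)]
Total: 11 hits, 8 misses, 3 evictions

Answer: 19 91 45 44 57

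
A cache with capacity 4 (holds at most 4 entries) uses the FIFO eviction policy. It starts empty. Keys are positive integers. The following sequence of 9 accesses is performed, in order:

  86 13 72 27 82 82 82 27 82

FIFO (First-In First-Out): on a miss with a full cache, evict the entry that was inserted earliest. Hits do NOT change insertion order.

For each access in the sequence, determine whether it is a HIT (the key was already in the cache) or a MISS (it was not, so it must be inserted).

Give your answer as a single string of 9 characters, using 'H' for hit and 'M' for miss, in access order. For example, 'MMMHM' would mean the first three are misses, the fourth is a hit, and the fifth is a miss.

FIFO simulation (capacity=4):
  1. access 86: MISS. Cache (old->new): [86]
  2. access 13: MISS. Cache (old->new): [86 13]
  3. access 72: MISS. Cache (old->new): [86 13 72]
  4. access 27: MISS. Cache (old->new): [86 13 72 27]
  5. access 82: MISS, evict 86. Cache (old->new): [13 72 27 82]
  6. access 82: HIT. Cache (old->new): [13 72 27 82]
  7. access 82: HIT. Cache (old->new): [13 72 27 82]
  8. access 27: HIT. Cache (old->new): [13 72 27 82]
  9. access 82: HIT. Cache (old->new): [13 72 27 82]
Total: 4 hits, 5 misses, 1 evictions

Answer: MMMMMHHHH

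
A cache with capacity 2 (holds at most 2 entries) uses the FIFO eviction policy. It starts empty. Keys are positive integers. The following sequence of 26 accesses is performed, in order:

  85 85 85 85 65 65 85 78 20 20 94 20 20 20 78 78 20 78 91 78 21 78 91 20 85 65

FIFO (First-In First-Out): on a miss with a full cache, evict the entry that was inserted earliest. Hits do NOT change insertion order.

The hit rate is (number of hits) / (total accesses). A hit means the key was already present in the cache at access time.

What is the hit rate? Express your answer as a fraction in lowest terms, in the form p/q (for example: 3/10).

FIFO simulation (capacity=2):
  1. access 85: MISS. Cache (old->new): [85]
  2. access 85: HIT. Cache (old->new): [85]
  3. access 85: HIT. Cache (old->new): [85]
  4. access 85: HIT. Cache (old->new): [85]
  5. access 65: MISS. Cache (old->new): [85 65]
  6. access 65: HIT. Cache (old->new): [85 65]
  7. access 85: HIT. Cache (old->new): [85 65]
  8. access 78: MISS, evict 85. Cache (old->new): [65 78]
  9. access 20: MISS, evict 65. Cache (old->new): [78 20]
  10. access 20: HIT. Cache (old->new): [78 20]
  11. access 94: MISS, evict 78. Cache (old->new): [20 94]
  12. access 20: HIT. Cache (old->new): [20 94]
  13. access 20: HIT. Cache (old->new): [20 94]
  14. access 20: HIT. Cache (old->new): [20 94]
  15. access 78: MISS, evict 20. Cache (old->new): [94 78]
  16. access 78: HIT. Cache (old->new): [94 78]
  17. access 20: MISS, evict 94. Cache (old->new): [78 20]
  18. access 78: HIT. Cache (old->new): [78 20]
  19. access 91: MISS, evict 78. Cache (old->new): [20 91]
  20. access 78: MISS, evict 20. Cache (old->new): [91 78]
  21. access 21: MISS, evict 91. Cache (old->new): [78 21]
  22. access 78: HIT. Cache (old->new): [78 21]
  23. access 91: MISS, evict 78. Cache (old->new): [21 91]
  24. access 20: MISS, evict 21. Cache (old->new): [91 20]
  25. access 85: MISS, evict 91. Cache (old->new): [20 85]
  26. access 65: MISS, evict 20. Cache (old->new): [85 65]
Total: 12 hits, 14 misses, 12 evictions

Hit rate = 12/26 = 6/13

Answer: 6/13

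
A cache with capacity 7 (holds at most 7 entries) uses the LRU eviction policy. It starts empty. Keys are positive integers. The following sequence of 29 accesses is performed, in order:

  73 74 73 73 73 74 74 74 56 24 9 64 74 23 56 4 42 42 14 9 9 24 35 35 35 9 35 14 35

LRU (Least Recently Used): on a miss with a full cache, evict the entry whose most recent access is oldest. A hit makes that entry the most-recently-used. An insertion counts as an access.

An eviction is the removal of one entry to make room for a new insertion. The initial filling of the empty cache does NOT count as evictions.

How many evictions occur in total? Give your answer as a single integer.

Answer: 6

Derivation:
LRU simulation (capacity=7):
  1. access 73: MISS. Cache (LRU->MRU): [73]
  2. access 74: MISS. Cache (LRU->MRU): [73 74]
  3. access 73: HIT. Cache (LRU->MRU): [74 73]
  4. access 73: HIT. Cache (LRU->MRU): [74 73]
  5. access 73: HIT. Cache (LRU->MRU): [74 73]
  6. access 74: HIT. Cache (LRU->MRU): [73 74]
  7. access 74: HIT. Cache (LRU->MRU): [73 74]
  8. access 74: HIT. Cache (LRU->MRU): [73 74]
  9. access 56: MISS. Cache (LRU->MRU): [73 74 56]
  10. access 24: MISS. Cache (LRU->MRU): [73 74 56 24]
  11. access 9: MISS. Cache (LRU->MRU): [73 74 56 24 9]
  12. access 64: MISS. Cache (LRU->MRU): [73 74 56 24 9 64]
  13. access 74: HIT. Cache (LRU->MRU): [73 56 24 9 64 74]
  14. access 23: MISS. Cache (LRU->MRU): [73 56 24 9 64 74 23]
  15. access 56: HIT. Cache (LRU->MRU): [73 24 9 64 74 23 56]
  16. access 4: MISS, evict 73. Cache (LRU->MRU): [24 9 64 74 23 56 4]
  17. access 42: MISS, evict 24. Cache (LRU->MRU): [9 64 74 23 56 4 42]
  18. access 42: HIT. Cache (LRU->MRU): [9 64 74 23 56 4 42]
  19. access 14: MISS, evict 9. Cache (LRU->MRU): [64 74 23 56 4 42 14]
  20. access 9: MISS, evict 64. Cache (LRU->MRU): [74 23 56 4 42 14 9]
  21. access 9: HIT. Cache (LRU->MRU): [74 23 56 4 42 14 9]
  22. access 24: MISS, evict 74. Cache (LRU->MRU): [23 56 4 42 14 9 24]
  23. access 35: MISS, evict 23. Cache (LRU->MRU): [56 4 42 14 9 24 35]
  24. access 35: HIT. Cache (LRU->MRU): [56 4 42 14 9 24 35]
  25. access 35: HIT. Cache (LRU->MRU): [56 4 42 14 9 24 35]
  26. access 9: HIT. Cache (LRU->MRU): [56 4 42 14 24 35 9]
  27. access 35: HIT. Cache (LRU->MRU): [56 4 42 14 24 9 35]
  28. access 14: HIT. Cache (LRU->MRU): [56 4 42 24 9 35 14]
  29. access 35: HIT. Cache (LRU->MRU): [56 4 42 24 9 14 35]
Total: 16 hits, 13 misses, 6 evictions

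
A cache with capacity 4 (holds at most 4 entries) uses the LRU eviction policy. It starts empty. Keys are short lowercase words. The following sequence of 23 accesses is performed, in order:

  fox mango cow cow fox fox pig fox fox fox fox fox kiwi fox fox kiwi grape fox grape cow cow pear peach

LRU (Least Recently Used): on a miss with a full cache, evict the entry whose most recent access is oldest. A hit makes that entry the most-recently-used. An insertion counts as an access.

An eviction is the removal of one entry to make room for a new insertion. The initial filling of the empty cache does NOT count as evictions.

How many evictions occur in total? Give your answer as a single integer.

Answer: 5

Derivation:
LRU simulation (capacity=4):
  1. access fox: MISS. Cache (LRU->MRU): [fox]
  2. access mango: MISS. Cache (LRU->MRU): [fox mango]
  3. access cow: MISS. Cache (LRU->MRU): [fox mango cow]
  4. access cow: HIT. Cache (LRU->MRU): [fox mango cow]
  5. access fox: HIT. Cache (LRU->MRU): [mango cow fox]
  6. access fox: HIT. Cache (LRU->MRU): [mango cow fox]
  7. access pig: MISS. Cache (LRU->MRU): [mango cow fox pig]
  8. access fox: HIT. Cache (LRU->MRU): [mango cow pig fox]
  9. access fox: HIT. Cache (LRU->MRU): [mango cow pig fox]
  10. access fox: HIT. Cache (LRU->MRU): [mango cow pig fox]
  11. access fox: HIT. Cache (LRU->MRU): [mango cow pig fox]
  12. access fox: HIT. Cache (LRU->MRU): [mango cow pig fox]
  13. access kiwi: MISS, evict mango. Cache (LRU->MRU): [cow pig fox kiwi]
  14. access fox: HIT. Cache (LRU->MRU): [cow pig kiwi fox]
  15. access fox: HIT. Cache (LRU->MRU): [cow pig kiwi fox]
  16. access kiwi: HIT. Cache (LRU->MRU): [cow pig fox kiwi]
  17. access grape: MISS, evict cow. Cache (LRU->MRU): [pig fox kiwi grape]
  18. access fox: HIT. Cache (LRU->MRU): [pig kiwi grape fox]
  19. access grape: HIT. Cache (LRU->MRU): [pig kiwi fox grape]
  20. access cow: MISS, evict pig. Cache (LRU->MRU): [kiwi fox grape cow]
  21. access cow: HIT. Cache (LRU->MRU): [kiwi fox grape cow]
  22. access pear: MISS, evict kiwi. Cache (LRU->MRU): [fox grape cow pear]
  23. access peach: MISS, evict fox. Cache (LRU->MRU): [grape cow pear peach]
Total: 14 hits, 9 misses, 5 evictions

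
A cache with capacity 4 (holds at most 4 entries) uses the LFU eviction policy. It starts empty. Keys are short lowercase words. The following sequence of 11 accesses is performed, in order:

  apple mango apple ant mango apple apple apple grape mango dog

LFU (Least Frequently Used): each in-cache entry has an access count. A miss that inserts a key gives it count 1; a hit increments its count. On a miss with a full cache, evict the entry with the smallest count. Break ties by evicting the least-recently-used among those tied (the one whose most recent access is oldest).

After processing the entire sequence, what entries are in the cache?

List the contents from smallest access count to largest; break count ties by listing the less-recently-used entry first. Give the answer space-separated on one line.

LFU simulation (capacity=4):
  1. access apple: MISS. Cache: [apple(c=1)]
  2. access mango: MISS. Cache: [apple(c=1) mango(c=1)]
  3. access apple: HIT, count now 2. Cache: [mango(c=1) apple(c=2)]
  4. access ant: MISS. Cache: [mango(c=1) ant(c=1) apple(c=2)]
  5. access mango: HIT, count now 2. Cache: [ant(c=1) apple(c=2) mango(c=2)]
  6. access apple: HIT, count now 3. Cache: [ant(c=1) mango(c=2) apple(c=3)]
  7. access apple: HIT, count now 4. Cache: [ant(c=1) mango(c=2) apple(c=4)]
  8. access apple: HIT, count now 5. Cache: [ant(c=1) mango(c=2) apple(c=5)]
  9. access grape: MISS. Cache: [ant(c=1) grape(c=1) mango(c=2) apple(c=5)]
  10. access mango: HIT, count now 3. Cache: [ant(c=1) grape(c=1) mango(c=3) apple(c=5)]
  11. access dog: MISS, evict ant(c=1). Cache: [grape(c=1) dog(c=1) mango(c=3) apple(c=5)]
Total: 6 hits, 5 misses, 1 evictions

Answer: grape dog mango apple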